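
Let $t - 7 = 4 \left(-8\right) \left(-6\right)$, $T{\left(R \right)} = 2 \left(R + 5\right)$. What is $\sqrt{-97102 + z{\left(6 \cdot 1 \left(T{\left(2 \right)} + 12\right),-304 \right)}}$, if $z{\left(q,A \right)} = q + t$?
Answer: $i \sqrt{96747} \approx 311.04 i$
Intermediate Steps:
$T{\left(R \right)} = 10 + 2 R$ ($T{\left(R \right)} = 2 \left(5 + R\right) = 10 + 2 R$)
$t = 199$ ($t = 7 + 4 \left(-8\right) \left(-6\right) = 7 - -192 = 7 + 192 = 199$)
$z{\left(q,A \right)} = 199 + q$ ($z{\left(q,A \right)} = q + 199 = 199 + q$)
$\sqrt{-97102 + z{\left(6 \cdot 1 \left(T{\left(2 \right)} + 12\right),-304 \right)}} = \sqrt{-97102 + \left(199 + 6 \cdot 1 \left(\left(10 + 2 \cdot 2\right) + 12\right)\right)} = \sqrt{-97102 + \left(199 + 6 \left(\left(10 + 4\right) + 12\right)\right)} = \sqrt{-97102 + \left(199 + 6 \left(14 + 12\right)\right)} = \sqrt{-97102 + \left(199 + 6 \cdot 26\right)} = \sqrt{-97102 + \left(199 + 156\right)} = \sqrt{-97102 + 355} = \sqrt{-96747} = i \sqrt{96747}$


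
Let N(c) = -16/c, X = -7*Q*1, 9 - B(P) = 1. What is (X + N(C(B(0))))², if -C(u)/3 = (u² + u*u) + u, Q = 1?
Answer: 126025/2601 ≈ 48.453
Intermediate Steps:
B(P) = 8 (B(P) = 9 - 1*1 = 9 - 1 = 8)
C(u) = -6*u² - 3*u (C(u) = -3*((u² + u*u) + u) = -3*((u² + u²) + u) = -3*(2*u² + u) = -3*(u + 2*u²) = -6*u² - 3*u)
X = -7 (X = -7*1*1 = -7*1 = -7)
(X + N(C(B(0))))² = (-7 - 16*(-1/(24*(1 + 2*8))))² = (-7 - 16*(-1/(24*(1 + 16))))² = (-7 - 16/((-3*8*17)))² = (-7 - 16/(-408))² = (-7 - 16*(-1/408))² = (-7 + 2/51)² = (-355/51)² = 126025/2601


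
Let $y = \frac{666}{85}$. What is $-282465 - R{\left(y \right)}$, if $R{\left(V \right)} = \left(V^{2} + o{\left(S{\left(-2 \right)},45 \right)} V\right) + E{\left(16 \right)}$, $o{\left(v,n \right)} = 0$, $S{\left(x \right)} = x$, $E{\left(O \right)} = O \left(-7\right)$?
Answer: $- \frac{2040443981}{7225} \approx -2.8241 \cdot 10^{5}$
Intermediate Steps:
$E{\left(O \right)} = - 7 O$
$y = \frac{666}{85}$ ($y = 666 \cdot \frac{1}{85} = \frac{666}{85} \approx 7.8353$)
$R{\left(V \right)} = -112 + V^{2}$ ($R{\left(V \right)} = \left(V^{2} + 0 V\right) - 112 = \left(V^{2} + 0\right) - 112 = V^{2} - 112 = -112 + V^{2}$)
$-282465 - R{\left(y \right)} = -282465 - \left(-112 + \left(\frac{666}{85}\right)^{2}\right) = -282465 - \left(-112 + \frac{443556}{7225}\right) = -282465 - - \frac{365644}{7225} = -282465 + \frac{365644}{7225} = - \frac{2040443981}{7225}$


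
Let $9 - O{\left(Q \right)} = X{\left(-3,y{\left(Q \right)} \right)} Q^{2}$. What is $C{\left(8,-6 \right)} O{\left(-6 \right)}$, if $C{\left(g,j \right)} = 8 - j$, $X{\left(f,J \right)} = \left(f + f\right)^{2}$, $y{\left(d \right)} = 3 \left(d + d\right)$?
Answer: $-18018$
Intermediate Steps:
$y{\left(d \right)} = 6 d$ ($y{\left(d \right)} = 3 \cdot 2 d = 6 d$)
$X{\left(f,J \right)} = 4 f^{2}$ ($X{\left(f,J \right)} = \left(2 f\right)^{2} = 4 f^{2}$)
$O{\left(Q \right)} = 9 - 36 Q^{2}$ ($O{\left(Q \right)} = 9 - 4 \left(-3\right)^{2} Q^{2} = 9 - 4 \cdot 9 Q^{2} = 9 - 36 Q^{2}$)
$C{\left(8,-6 \right)} O{\left(-6 \right)} = \left(8 - -6\right) \left(9 - 36 \left(-6\right)^{2}\right) = \left(8 + 6\right) \left(9 - 1296\right) = 14 \left(9 - 1296\right) = 14 \left(-1287\right) = -18018$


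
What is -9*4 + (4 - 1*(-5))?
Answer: -27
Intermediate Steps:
-9*4 + (4 - 1*(-5)) = -36 + (4 + 5) = -36 + 9 = -27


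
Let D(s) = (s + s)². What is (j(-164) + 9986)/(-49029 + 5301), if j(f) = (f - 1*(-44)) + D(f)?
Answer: -19575/7288 ≈ -2.6859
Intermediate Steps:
D(s) = 4*s² (D(s) = (2*s)² = 4*s²)
j(f) = 44 + f + 4*f² (j(f) = (f - 1*(-44)) + 4*f² = (f + 44) + 4*f² = (44 + f) + 4*f² = 44 + f + 4*f²)
(j(-164) + 9986)/(-49029 + 5301) = ((44 - 164 + 4*(-164)²) + 9986)/(-49029 + 5301) = ((44 - 164 + 4*26896) + 9986)/(-43728) = ((44 - 164 + 107584) + 9986)*(-1/43728) = (107464 + 9986)*(-1/43728) = 117450*(-1/43728) = -19575/7288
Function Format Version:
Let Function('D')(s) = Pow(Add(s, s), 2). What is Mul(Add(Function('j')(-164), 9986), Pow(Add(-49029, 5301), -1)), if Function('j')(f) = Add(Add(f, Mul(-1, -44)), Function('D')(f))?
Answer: Rational(-19575, 7288) ≈ -2.6859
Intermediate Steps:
Function('D')(s) = Mul(4, Pow(s, 2)) (Function('D')(s) = Pow(Mul(2, s), 2) = Mul(4, Pow(s, 2)))
Function('j')(f) = Add(44, f, Mul(4, Pow(f, 2))) (Function('j')(f) = Add(Add(f, Mul(-1, -44)), Mul(4, Pow(f, 2))) = Add(Add(f, 44), Mul(4, Pow(f, 2))) = Add(Add(44, f), Mul(4, Pow(f, 2))) = Add(44, f, Mul(4, Pow(f, 2))))
Mul(Add(Function('j')(-164), 9986), Pow(Add(-49029, 5301), -1)) = Mul(Add(Add(44, -164, Mul(4, Pow(-164, 2))), 9986), Pow(Add(-49029, 5301), -1)) = Mul(Add(Add(44, -164, Mul(4, 26896)), 9986), Pow(-43728, -1)) = Mul(Add(Add(44, -164, 107584), 9986), Rational(-1, 43728)) = Mul(Add(107464, 9986), Rational(-1, 43728)) = Mul(117450, Rational(-1, 43728)) = Rational(-19575, 7288)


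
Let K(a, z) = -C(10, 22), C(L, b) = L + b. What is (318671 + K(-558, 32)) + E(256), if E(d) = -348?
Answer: 318291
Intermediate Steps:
K(a, z) = -32 (K(a, z) = -(10 + 22) = -1*32 = -32)
(318671 + K(-558, 32)) + E(256) = (318671 - 32) - 348 = 318639 - 348 = 318291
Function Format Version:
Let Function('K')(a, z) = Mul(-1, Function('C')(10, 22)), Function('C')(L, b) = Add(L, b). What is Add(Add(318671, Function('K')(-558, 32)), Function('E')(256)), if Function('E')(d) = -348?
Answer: 318291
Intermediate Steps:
Function('K')(a, z) = -32 (Function('K')(a, z) = Mul(-1, Add(10, 22)) = Mul(-1, 32) = -32)
Add(Add(318671, Function('K')(-558, 32)), Function('E')(256)) = Add(Add(318671, -32), -348) = Add(318639, -348) = 318291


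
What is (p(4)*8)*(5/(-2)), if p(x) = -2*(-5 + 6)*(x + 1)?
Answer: 200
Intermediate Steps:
p(x) = -2 - 2*x (p(x) = -2*(1 + x) = -2 - 2*x)
(p(4)*8)*(5/(-2)) = ((-2 - 2*4)*8)*(5/(-2)) = ((-2 - 8)*8)*(-½*5) = -10*8*(-5/2) = -80*(-5/2) = 200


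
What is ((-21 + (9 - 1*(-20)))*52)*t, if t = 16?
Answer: 6656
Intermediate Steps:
((-21 + (9 - 1*(-20)))*52)*t = ((-21 + (9 - 1*(-20)))*52)*16 = ((-21 + (9 + 20))*52)*16 = ((-21 + 29)*52)*16 = (8*52)*16 = 416*16 = 6656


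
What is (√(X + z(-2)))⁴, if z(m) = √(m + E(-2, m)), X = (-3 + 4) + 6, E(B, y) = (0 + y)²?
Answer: (7 + √2)² ≈ 70.799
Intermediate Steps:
E(B, y) = y²
X = 7 (X = 1 + 6 = 7)
z(m) = √(m + m²)
(√(X + z(-2)))⁴ = (√(7 + √(-2*(1 - 2))))⁴ = (√(7 + √(-2*(-1))))⁴ = (√(7 + √2))⁴ = (7 + √2)²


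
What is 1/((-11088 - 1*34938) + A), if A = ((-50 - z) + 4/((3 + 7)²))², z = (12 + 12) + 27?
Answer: -625/22395674 ≈ -2.7907e-5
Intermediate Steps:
z = 51 (z = 24 + 27 = 51)
A = 6370576/625 (A = ((-50 - 1*51) + 4/((3 + 7)²))² = ((-50 - 51) + 4/(10²))² = (-101 + 4/100)² = (-101 + 4*(1/100))² = (-101 + 1/25)² = (-2524/25)² = 6370576/625 ≈ 10193.)
1/((-11088 - 1*34938) + A) = 1/((-11088 - 1*34938) + 6370576/625) = 1/((-11088 - 34938) + 6370576/625) = 1/(-46026 + 6370576/625) = 1/(-22395674/625) = -625/22395674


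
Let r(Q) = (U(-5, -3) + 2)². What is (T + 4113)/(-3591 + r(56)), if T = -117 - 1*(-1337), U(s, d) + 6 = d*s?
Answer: -5333/3470 ≈ -1.5369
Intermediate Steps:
U(s, d) = -6 + d*s
T = 1220 (T = -117 + 1337 = 1220)
r(Q) = 121 (r(Q) = ((-6 - 3*(-5)) + 2)² = ((-6 + 15) + 2)² = (9 + 2)² = 11² = 121)
(T + 4113)/(-3591 + r(56)) = (1220 + 4113)/(-3591 + 121) = 5333/(-3470) = 5333*(-1/3470) = -5333/3470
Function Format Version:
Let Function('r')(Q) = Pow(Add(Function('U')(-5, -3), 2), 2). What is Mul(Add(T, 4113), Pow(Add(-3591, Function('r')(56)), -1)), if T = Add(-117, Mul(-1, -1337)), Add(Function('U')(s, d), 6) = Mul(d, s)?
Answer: Rational(-5333, 3470) ≈ -1.5369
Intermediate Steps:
Function('U')(s, d) = Add(-6, Mul(d, s))
T = 1220 (T = Add(-117, 1337) = 1220)
Function('r')(Q) = 121 (Function('r')(Q) = Pow(Add(Add(-6, Mul(-3, -5)), 2), 2) = Pow(Add(Add(-6, 15), 2), 2) = Pow(Add(9, 2), 2) = Pow(11, 2) = 121)
Mul(Add(T, 4113), Pow(Add(-3591, Function('r')(56)), -1)) = Mul(Add(1220, 4113), Pow(Add(-3591, 121), -1)) = Mul(5333, Pow(-3470, -1)) = Mul(5333, Rational(-1, 3470)) = Rational(-5333, 3470)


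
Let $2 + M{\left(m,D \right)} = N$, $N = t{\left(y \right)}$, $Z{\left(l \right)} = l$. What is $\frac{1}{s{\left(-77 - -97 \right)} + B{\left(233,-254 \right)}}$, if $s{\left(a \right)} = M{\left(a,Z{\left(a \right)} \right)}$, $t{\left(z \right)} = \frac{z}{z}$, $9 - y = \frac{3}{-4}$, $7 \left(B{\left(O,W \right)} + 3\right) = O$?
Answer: $\frac{7}{205} \approx 0.034146$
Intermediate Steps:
$B{\left(O,W \right)} = -3 + \frac{O}{7}$
$y = \frac{39}{4}$ ($y = 9 - \frac{3}{-4} = 9 - 3 \left(- \frac{1}{4}\right) = 9 - - \frac{3}{4} = 9 + \frac{3}{4} = \frac{39}{4} \approx 9.75$)
$t{\left(z \right)} = 1$
$N = 1$
$M{\left(m,D \right)} = -1$ ($M{\left(m,D \right)} = -2 + 1 = -1$)
$s{\left(a \right)} = -1$
$\frac{1}{s{\left(-77 - -97 \right)} + B{\left(233,-254 \right)}} = \frac{1}{-1 + \left(-3 + \frac{1}{7} \cdot 233\right)} = \frac{1}{-1 + \left(-3 + \frac{233}{7}\right)} = \frac{1}{-1 + \frac{212}{7}} = \frac{1}{\frac{205}{7}} = \frac{7}{205}$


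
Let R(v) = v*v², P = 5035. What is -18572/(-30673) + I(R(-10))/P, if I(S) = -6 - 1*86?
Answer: 90688104/154438555 ≈ 0.58721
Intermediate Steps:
R(v) = v³
I(S) = -92 (I(S) = -6 - 86 = -92)
-18572/(-30673) + I(R(-10))/P = -18572/(-30673) - 92/5035 = -18572*(-1/30673) - 92*1/5035 = 18572/30673 - 92/5035 = 90688104/154438555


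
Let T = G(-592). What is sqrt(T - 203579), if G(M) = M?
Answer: I*sqrt(204171) ≈ 451.85*I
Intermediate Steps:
T = -592
sqrt(T - 203579) = sqrt(-592 - 203579) = sqrt(-204171) = I*sqrt(204171)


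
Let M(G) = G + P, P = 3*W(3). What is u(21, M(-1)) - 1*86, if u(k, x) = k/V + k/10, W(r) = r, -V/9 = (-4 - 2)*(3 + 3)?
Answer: -45271/540 ≈ -83.835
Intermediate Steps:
V = 324 (V = -9*(-4 - 2)*(3 + 3) = -(-54)*6 = -9*(-36) = 324)
P = 9 (P = 3*3 = 9)
M(G) = 9 + G (M(G) = G + 9 = 9 + G)
u(k, x) = 167*k/1620 (u(k, x) = k/324 + k/10 = 167*k/1620)
u(21, M(-1)) - 1*86 = (167/1620)*21 - 1*86 = 1169/540 - 86 = -45271/540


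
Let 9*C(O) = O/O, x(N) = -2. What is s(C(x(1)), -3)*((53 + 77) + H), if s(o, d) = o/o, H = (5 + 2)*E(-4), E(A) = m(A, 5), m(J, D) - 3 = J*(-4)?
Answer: 263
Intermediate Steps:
m(J, D) = 3 - 4*J (m(J, D) = 3 + J*(-4) = 3 - 4*J)
E(A) = 3 - 4*A
C(O) = ⅑ (C(O) = (O/O)/9 = (⅑)*1 = ⅑)
H = 133 (H = (5 + 2)*(3 - 4*(-4)) = 7*(3 + 16) = 7*19 = 133)
s(o, d) = 1
s(C(x(1)), -3)*((53 + 77) + H) = 1*((53 + 77) + 133) = 1*(130 + 133) = 1*263 = 263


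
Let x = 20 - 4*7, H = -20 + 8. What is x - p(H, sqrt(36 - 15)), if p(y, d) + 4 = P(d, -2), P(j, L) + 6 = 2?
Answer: 0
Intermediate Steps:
P(j, L) = -4 (P(j, L) = -6 + 2 = -4)
H = -12
p(y, d) = -8 (p(y, d) = -4 - 4 = -8)
x = -8 (x = 20 - 28 = -8)
x - p(H, sqrt(36 - 15)) = -8 - 1*(-8) = -8 + 8 = 0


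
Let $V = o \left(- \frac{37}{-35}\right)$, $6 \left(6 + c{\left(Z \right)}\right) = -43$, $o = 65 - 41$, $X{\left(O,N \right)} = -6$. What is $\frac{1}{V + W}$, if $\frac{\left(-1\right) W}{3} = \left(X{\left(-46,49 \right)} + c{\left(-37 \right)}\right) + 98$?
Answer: $- \frac{70}{14779} \approx -0.0047365$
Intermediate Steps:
$o = 24$ ($o = 65 - 41 = 24$)
$c{\left(Z \right)} = - \frac{79}{6}$ ($c{\left(Z \right)} = -6 + \frac{1}{6} \left(-43\right) = -6 - \frac{43}{6} = - \frac{79}{6}$)
$V = \frac{888}{35}$ ($V = 24 \left(- \frac{37}{-35}\right) = 24 \left(\left(-37\right) \left(- \frac{1}{35}\right)\right) = 24 \cdot \frac{37}{35} = \frac{888}{35} \approx 25.371$)
$W = - \frac{473}{2}$ ($W = - 3 \left(\left(-6 - \frac{79}{6}\right) + 98\right) = - 3 \left(- \frac{115}{6} + 98\right) = \left(-3\right) \frac{473}{6} = - \frac{473}{2} \approx -236.5$)
$\frac{1}{V + W} = \frac{1}{\frac{888}{35} - \frac{473}{2}} = \frac{1}{- \frac{14779}{70}} = - \frac{70}{14779}$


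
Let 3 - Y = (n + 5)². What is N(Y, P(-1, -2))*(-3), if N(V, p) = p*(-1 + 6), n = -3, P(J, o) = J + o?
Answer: 45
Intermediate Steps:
Y = -1 (Y = 3 - (-3 + 5)² = 3 - 1*2² = 3 - 1*4 = 3 - 4 = -1)
N(V, p) = 5*p (N(V, p) = p*5 = 5*p)
N(Y, P(-1, -2))*(-3) = (5*(-1 - 2))*(-3) = (5*(-3))*(-3) = -15*(-3) = 45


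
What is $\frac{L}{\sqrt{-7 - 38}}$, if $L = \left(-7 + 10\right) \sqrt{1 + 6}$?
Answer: $- \frac{i \sqrt{35}}{5} \approx - 1.1832 i$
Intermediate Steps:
$L = 3 \sqrt{7} \approx 7.9373$
$\frac{L}{\sqrt{-7 - 38}} = \frac{3 \sqrt{7}}{\sqrt{-7 - 38}} = \frac{3 \sqrt{7}}{\sqrt{-45}} = \frac{3 \sqrt{7}}{3 i \sqrt{5}} = - \frac{i \sqrt{5}}{15} \cdot 3 \sqrt{7} = - \frac{i \sqrt{35}}{5}$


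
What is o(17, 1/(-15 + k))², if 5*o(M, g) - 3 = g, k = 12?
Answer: 64/225 ≈ 0.28444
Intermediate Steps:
o(M, g) = ⅗ + g/5
o(17, 1/(-15 + k))² = (⅗ + 1/(5*(-15 + 12)))² = (⅗ + (⅕)/(-3))² = (⅗ + (⅕)*(-⅓))² = (⅗ - 1/15)² = (8/15)² = 64/225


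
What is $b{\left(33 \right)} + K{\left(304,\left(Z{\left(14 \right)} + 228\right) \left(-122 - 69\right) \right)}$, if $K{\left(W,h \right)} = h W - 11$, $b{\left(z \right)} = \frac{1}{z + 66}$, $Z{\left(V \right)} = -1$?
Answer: $- \frac{1304873360}{99} \approx -1.3181 \cdot 10^{7}$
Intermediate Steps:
$b{\left(z \right)} = \frac{1}{66 + z}$
$K{\left(W,h \right)} = -11 + W h$ ($K{\left(W,h \right)} = W h - 11 = -11 + W h$)
$b{\left(33 \right)} + K{\left(304,\left(Z{\left(14 \right)} + 228\right) \left(-122 - 69\right) \right)} = \frac{1}{66 + 33} + \left(-11 + 304 \left(-1 + 228\right) \left(-122 - 69\right)\right) = \frac{1}{99} + \left(-11 + 304 \cdot 227 \left(-191\right)\right) = \frac{1}{99} + \left(-11 + 304 \left(-43357\right)\right) = \frac{1}{99} - 13180539 = - \frac{1304873360}{99}$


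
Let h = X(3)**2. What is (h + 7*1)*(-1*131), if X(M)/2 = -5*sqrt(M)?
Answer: -40217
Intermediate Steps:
X(M) = -10*sqrt(M) (X(M) = 2*(-5*sqrt(M)) = -10*sqrt(M))
h = 300 (h = (-10*sqrt(3))**2 = 300)
(h + 7*1)*(-1*131) = (300 + 7*1)*(-1*131) = (300 + 7)*(-131) = 307*(-131) = -40217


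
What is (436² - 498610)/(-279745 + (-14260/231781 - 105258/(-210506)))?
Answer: 3763199102239401/3412274589459658 ≈ 1.1028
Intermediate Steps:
(436² - 498610)/(-279745 + (-14260/231781 - 105258/(-210506))) = (190096 - 498610)/(-279745 + (-14260*1/231781 - 105258*(-1/210506))) = -308514/(-279745 + (-14260/231781 + 52629/105253)) = -308514/(-279745 + 10697494469/24395645593) = -308514/(-6824549178919316/24395645593) = -308514*(-24395645593/6824549178919316) = 3763199102239401/3412274589459658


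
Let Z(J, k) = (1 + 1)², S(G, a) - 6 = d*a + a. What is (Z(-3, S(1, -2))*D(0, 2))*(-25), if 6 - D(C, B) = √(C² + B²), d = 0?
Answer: -400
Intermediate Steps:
S(G, a) = 6 + a (S(G, a) = 6 + (0*a + a) = 6 + (0 + a) = 6 + a)
D(C, B) = 6 - √(B² + C²) (D(C, B) = 6 - √(C² + B²) = 6 - √(B² + C²))
Z(J, k) = 4 (Z(J, k) = 2² = 4)
(Z(-3, S(1, -2))*D(0, 2))*(-25) = (4*(6 - √(2² + 0²)))*(-25) = (4*(6 - √(4 + 0)))*(-25) = (4*(6 - √4))*(-25) = (4*(6 - 1*2))*(-25) = (4*(6 - 2))*(-25) = (4*4)*(-25) = 16*(-25) = -400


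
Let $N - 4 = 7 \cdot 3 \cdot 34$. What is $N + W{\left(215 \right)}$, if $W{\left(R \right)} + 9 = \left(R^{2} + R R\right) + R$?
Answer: $93374$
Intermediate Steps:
$W{\left(R \right)} = -9 + R + 2 R^{2}$ ($W{\left(R \right)} = -9 + \left(\left(R^{2} + R R\right) + R\right) = -9 + \left(\left(R^{2} + R^{2}\right) + R\right) = -9 + \left(2 R^{2} + R\right) = -9 + \left(R + 2 R^{2}\right) = -9 + R + 2 R^{2}$)
$N = 718$ ($N = 4 + 7 \cdot 3 \cdot 34 = 4 + 21 \cdot 34 = 4 + 714 = 718$)
$N + W{\left(215 \right)} = 718 + \left(-9 + 215 + 2 \cdot 215^{2}\right) = 718 + \left(-9 + 215 + 2 \cdot 46225\right) = 718 + \left(-9 + 215 + 92450\right) = 718 + 92656 = 93374$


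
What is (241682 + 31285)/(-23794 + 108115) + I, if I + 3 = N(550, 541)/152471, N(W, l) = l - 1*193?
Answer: 1026457864/4285502397 ≈ 0.23952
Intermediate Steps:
N(W, l) = -193 + l (N(W, l) = l - 193 = -193 + l)
I = -457065/152471 (I = -3 + (-193 + 541)/152471 = -3 + 348*(1/152471) = -3 + 348/152471 = -457065/152471 ≈ -2.9977)
(241682 + 31285)/(-23794 + 108115) + I = (241682 + 31285)/(-23794 + 108115) - 457065/152471 = 272967/84321 - 457065/152471 = 272967*(1/84321) - 457065/152471 = 90989/28107 - 457065/152471 = 1026457864/4285502397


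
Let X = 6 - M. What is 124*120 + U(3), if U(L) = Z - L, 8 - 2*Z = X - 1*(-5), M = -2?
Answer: 29749/2 ≈ 14875.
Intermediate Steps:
X = 8 (X = 6 - 1*(-2) = 6 + 2 = 8)
Z = -5/2 (Z = 4 - (8 - 1*(-5))/2 = 4 - (8 + 5)/2 = 4 - 1/2*13 = 4 - 13/2 = -5/2 ≈ -2.5000)
U(L) = -5/2 - L
124*120 + U(3) = 124*120 + (-5/2 - 1*3) = 14880 + (-5/2 - 3) = 14880 - 11/2 = 29749/2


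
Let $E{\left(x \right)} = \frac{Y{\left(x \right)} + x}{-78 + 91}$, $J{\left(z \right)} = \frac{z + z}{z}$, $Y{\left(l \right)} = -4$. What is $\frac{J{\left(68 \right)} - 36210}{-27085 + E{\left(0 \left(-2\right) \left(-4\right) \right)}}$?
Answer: $\frac{470704}{352109} \approx 1.3368$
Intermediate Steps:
$J{\left(z \right)} = 2$ ($J{\left(z \right)} = \frac{2 z}{z} = 2$)
$E{\left(x \right)} = - \frac{4}{13} + \frac{x}{13}$ ($E{\left(x \right)} = \frac{-4 + x}{-78 + 91} = \frac{-4 + x}{13} = \left(-4 + x\right) \frac{1}{13} = - \frac{4}{13} + \frac{x}{13}$)
$\frac{J{\left(68 \right)} - 36210}{-27085 + E{\left(0 \left(-2\right) \left(-4\right) \right)}} = \frac{2 - 36210}{-27085 - \left(\frac{4}{13} - \frac{0 \left(-2\right) \left(-4\right)}{13}\right)} = - \frac{36208}{-27085 - \left(\frac{4}{13} - \frac{0 \left(-4\right)}{13}\right)} = - \frac{36208}{-27085 + \left(- \frac{4}{13} + \frac{1}{13} \cdot 0\right)} = - \frac{36208}{-27085 + \left(- \frac{4}{13} + 0\right)} = - \frac{36208}{-27085 - \frac{4}{13}} = - \frac{36208}{- \frac{352109}{13}} = \left(-36208\right) \left(- \frac{13}{352109}\right) = \frac{470704}{352109}$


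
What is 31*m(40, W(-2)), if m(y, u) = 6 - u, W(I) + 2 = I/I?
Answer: 217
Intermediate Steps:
W(I) = -1 (W(I) = -2 + I/I = -2 + 1 = -1)
31*m(40, W(-2)) = 31*(6 - 1*(-1)) = 31*(6 + 1) = 31*7 = 217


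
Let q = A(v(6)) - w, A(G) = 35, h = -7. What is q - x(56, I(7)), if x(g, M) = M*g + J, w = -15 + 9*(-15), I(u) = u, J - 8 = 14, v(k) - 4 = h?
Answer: -229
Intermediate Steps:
v(k) = -3 (v(k) = 4 - 7 = -3)
J = 22 (J = 8 + 14 = 22)
w = -150 (w = -15 - 135 = -150)
x(g, M) = 22 + M*g (x(g, M) = M*g + 22 = 22 + M*g)
q = 185 (q = 35 - 1*(-150) = 35 + 150 = 185)
q - x(56, I(7)) = 185 - (22 + 7*56) = 185 - (22 + 392) = 185 - 1*414 = 185 - 414 = -229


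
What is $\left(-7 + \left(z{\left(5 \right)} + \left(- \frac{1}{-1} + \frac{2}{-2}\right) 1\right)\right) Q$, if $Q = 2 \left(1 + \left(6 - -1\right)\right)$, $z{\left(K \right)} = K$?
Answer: $-32$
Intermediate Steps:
$Q = 16$ ($Q = 2 \left(1 + \left(6 + 1\right)\right) = 2 \left(1 + 7\right) = 2 \cdot 8 = 16$)
$\left(-7 + \left(z{\left(5 \right)} + \left(- \frac{1}{-1} + \frac{2}{-2}\right) 1\right)\right) Q = \left(-7 + \left(5 + \left(- \frac{1}{-1} + \frac{2}{-2}\right) 1\right)\right) 16 = \left(-7 + \left(5 + \left(\left(-1\right) \left(-1\right) + 2 \left(- \frac{1}{2}\right)\right) 1\right)\right) 16 = \left(-7 + \left(5 + \left(1 - 1\right) 1\right)\right) 16 = \left(-7 + \left(5 + 0 \cdot 1\right)\right) 16 = \left(-7 + \left(5 + 0\right)\right) 16 = \left(-7 + 5\right) 16 = \left(-2\right) 16 = -32$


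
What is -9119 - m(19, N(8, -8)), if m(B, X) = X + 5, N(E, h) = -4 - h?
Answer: -9128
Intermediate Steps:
m(B, X) = 5 + X
-9119 - m(19, N(8, -8)) = -9119 - (5 + (-4 - 1*(-8))) = -9119 - (5 + (-4 + 8)) = -9119 - (5 + 4) = -9119 - 1*9 = -9119 - 9 = -9128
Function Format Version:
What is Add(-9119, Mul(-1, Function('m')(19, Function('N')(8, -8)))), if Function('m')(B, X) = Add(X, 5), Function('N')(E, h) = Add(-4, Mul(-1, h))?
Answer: -9128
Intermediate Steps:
Function('m')(B, X) = Add(5, X)
Add(-9119, Mul(-1, Function('m')(19, Function('N')(8, -8)))) = Add(-9119, Mul(-1, Add(5, Add(-4, Mul(-1, -8))))) = Add(-9119, Mul(-1, Add(5, Add(-4, 8)))) = Add(-9119, Mul(-1, Add(5, 4))) = Add(-9119, Mul(-1, 9)) = Add(-9119, -9) = -9128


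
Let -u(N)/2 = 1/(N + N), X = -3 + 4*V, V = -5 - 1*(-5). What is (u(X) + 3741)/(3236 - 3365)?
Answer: -11224/387 ≈ -29.003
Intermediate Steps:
V = 0 (V = -5 + 5 = 0)
X = -3 (X = -3 + 4*0 = -3 + 0 = -3)
u(N) = -1/N (u(N) = -2/(N + N) = -2*1/(2*N) = -1/N)
(u(X) + 3741)/(3236 - 3365) = (-1/(-3) + 3741)/(3236 - 3365) = (-1*(-⅓) + 3741)/(-129) = (⅓ + 3741)*(-1/129) = (11224/3)*(-1/129) = -11224/387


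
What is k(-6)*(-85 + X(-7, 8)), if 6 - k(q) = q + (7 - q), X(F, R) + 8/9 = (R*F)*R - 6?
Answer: 4859/9 ≈ 539.89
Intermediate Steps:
X(F, R) = -62/9 + F*R**2 (X(F, R) = -8/9 + ((R*F)*R - 6) = -8/9 + ((F*R)*R - 6) = -8/9 + (F*R**2 - 6) = -8/9 + (-6 + F*R**2) = -62/9 + F*R**2)
k(q) = -1 (k(q) = 6 - (q + (7 - q)) = 6 - 1*7 = 6 - 7 = -1)
k(-6)*(-85 + X(-7, 8)) = -(-85 + (-62/9 - 7*8**2)) = -(-85 + (-62/9 - 7*64)) = -(-85 + (-62/9 - 448)) = -(-85 - 4094/9) = -1*(-4859/9) = 4859/9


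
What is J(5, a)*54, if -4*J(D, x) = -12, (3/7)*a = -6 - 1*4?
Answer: 162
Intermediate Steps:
a = -70/3 (a = 7*(-6 - 1*4)/3 = 7*(-6 - 4)/3 = (7/3)*(-10) = -70/3 ≈ -23.333)
J(D, x) = 3 (J(D, x) = -¼*(-12) = 3)
J(5, a)*54 = 3*54 = 162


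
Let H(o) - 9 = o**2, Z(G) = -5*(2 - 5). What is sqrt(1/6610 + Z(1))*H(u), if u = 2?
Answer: 13*sqrt(655388110)/6610 ≈ 50.349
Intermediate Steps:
Z(G) = 15 (Z(G) = -5*(-3) = 15)
H(o) = 9 + o**2
sqrt(1/6610 + Z(1))*H(u) = sqrt(1/6610 + 15)*(9 + 2**2) = sqrt(1/6610 + 15)*(9 + 4) = sqrt(99151/6610)*13 = (sqrt(655388110)/6610)*13 = 13*sqrt(655388110)/6610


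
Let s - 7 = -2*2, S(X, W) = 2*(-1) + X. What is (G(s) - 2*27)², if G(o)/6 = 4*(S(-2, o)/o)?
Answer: 7396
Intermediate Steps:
S(X, W) = -2 + X
s = 3 (s = 7 - 2*2 = 7 - 4 = 3)
G(o) = -96/o (G(o) = 6*(4*((-2 - 2)/o)) = 6*(4*(-4/o)) = 6*(-16/o) = -96/o)
(G(s) - 2*27)² = (-96/3 - 2*27)² = (-96*⅓ - 54)² = (-32 - 54)² = (-86)² = 7396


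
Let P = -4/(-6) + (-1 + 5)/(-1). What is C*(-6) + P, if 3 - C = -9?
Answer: -226/3 ≈ -75.333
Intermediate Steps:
C = 12 (C = 3 - 1*(-9) = 3 + 9 = 12)
P = -10/3 (P = -4*(-⅙) + 4*(-1) = ⅔ - 4 = -10/3 ≈ -3.3333)
C*(-6) + P = 12*(-6) - 10/3 = -72 - 10/3 = -226/3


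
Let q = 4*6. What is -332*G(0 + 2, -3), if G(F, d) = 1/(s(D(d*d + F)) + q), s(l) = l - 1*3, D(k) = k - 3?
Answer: -332/29 ≈ -11.448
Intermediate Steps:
D(k) = -3 + k
s(l) = -3 + l (s(l) = l - 3 = -3 + l)
q = 24
G(F, d) = 1/(18 + F + d²) (G(F, d) = 1/((-3 + (-3 + (d*d + F))) + 24) = 1/((-3 + (-3 + (d² + F))) + 24) = 1/((-3 + (-3 + (F + d²))) + 24) = 1/((-3 + (-3 + F + d²)) + 24) = 1/((-6 + F + d²) + 24) = 1/(18 + F + d²))
-332*G(0 + 2, -3) = -332/(18 + (0 + 2) + (-3)²) = -332/(18 + 2 + 9) = -332/29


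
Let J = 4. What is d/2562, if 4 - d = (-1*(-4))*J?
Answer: -2/427 ≈ -0.0046838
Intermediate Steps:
d = -12 (d = 4 - (-1*(-4))*4 = 4 - 4*4 = 4 - 1*16 = 4 - 16 = -12)
d/2562 = -12/2562 = -12*1/2562 = -2/427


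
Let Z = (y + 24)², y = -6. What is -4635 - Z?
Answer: -4959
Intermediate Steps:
Z = 324 (Z = (-6 + 24)² = 18² = 324)
-4635 - Z = -4635 - 1*324 = -4635 - 324 = -4959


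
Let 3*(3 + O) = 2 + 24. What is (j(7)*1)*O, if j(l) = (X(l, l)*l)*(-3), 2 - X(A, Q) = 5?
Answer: 357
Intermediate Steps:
X(A, Q) = -3 (X(A, Q) = 2 - 1*5 = 2 - 5 = -3)
j(l) = 9*l (j(l) = -3*l*(-3) = 9*l)
O = 17/3 (O = -3 + (2 + 24)/3 = -3 + (⅓)*26 = -3 + 26/3 = 17/3 ≈ 5.6667)
(j(7)*1)*O = ((9*7)*1)*(17/3) = (63*1)*(17/3) = 63*(17/3) = 357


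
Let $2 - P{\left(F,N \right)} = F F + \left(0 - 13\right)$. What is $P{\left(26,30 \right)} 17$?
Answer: $-11237$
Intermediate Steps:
$P{\left(F,N \right)} = 15 - F^{2}$ ($P{\left(F,N \right)} = 2 - \left(F F + \left(0 - 13\right)\right) = 2 - \left(F^{2} + \left(0 - 13\right)\right) = 2 - \left(F^{2} - 13\right) = 2 - \left(-13 + F^{2}\right) = 15 - F^{2}$)
$P{\left(26,30 \right)} 17 = \left(15 - 26^{2}\right) 17 = \left(15 - 676\right) 17 = \left(-661\right) 17 = -11237$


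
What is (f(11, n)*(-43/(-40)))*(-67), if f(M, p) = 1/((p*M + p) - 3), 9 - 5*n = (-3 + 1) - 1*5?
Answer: -2881/1416 ≈ -2.0346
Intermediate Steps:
n = 16/5 (n = 9/5 - ((-3 + 1) - 1*5)/5 = 9/5 - (-2 - 5)/5 = 9/5 - 1/5*(-7) = 9/5 + 7/5 = 16/5 ≈ 3.2000)
f(M, p) = 1/(-3 + p + M*p) (f(M, p) = 1/((M*p + p) - 3) = 1/((p + M*p) - 3) = 1/(-3 + p + M*p))
(f(11, n)*(-43/(-40)))*(-67) = ((-43/(-40))/(-3 + 16/5 + 11*(16/5)))*(-67) = ((-43*(-1/40))/(-3 + 16/5 + 176/5))*(-67) = ((43/40)/(177/5))*(-67) = ((5/177)*(43/40))*(-67) = (43/1416)*(-67) = -2881/1416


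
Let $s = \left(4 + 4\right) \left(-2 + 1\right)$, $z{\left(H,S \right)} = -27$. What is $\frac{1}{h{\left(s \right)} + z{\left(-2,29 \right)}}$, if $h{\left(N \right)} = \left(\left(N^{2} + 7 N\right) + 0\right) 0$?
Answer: $- \frac{1}{27} \approx -0.037037$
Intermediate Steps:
$s = -8$ ($s = 8 \left(-1\right) = -8$)
$h{\left(N \right)} = 0$ ($h{\left(N \right)} = \left(N^{2} + 7 N\right) 0 = 0$)
$\frac{1}{h{\left(s \right)} + z{\left(-2,29 \right)}} = \frac{1}{0 - 27} = \frac{1}{-27} = - \frac{1}{27}$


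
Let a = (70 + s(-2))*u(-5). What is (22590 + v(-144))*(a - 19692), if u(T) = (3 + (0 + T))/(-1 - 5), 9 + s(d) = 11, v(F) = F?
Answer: -441467928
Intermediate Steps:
s(d) = 2 (s(d) = -9 + 11 = 2)
u(T) = -½ - T/6 (u(T) = (3 + T)/(-6) = (3 + T)*(-⅙) = -½ - T/6)
a = 24 (a = (70 + 2)*(-½ - ⅙*(-5)) = 72*(-½ + ⅚) = 72*(⅓) = 24)
(22590 + v(-144))*(a - 19692) = (22590 - 144)*(24 - 19692) = 22446*(-19668) = -441467928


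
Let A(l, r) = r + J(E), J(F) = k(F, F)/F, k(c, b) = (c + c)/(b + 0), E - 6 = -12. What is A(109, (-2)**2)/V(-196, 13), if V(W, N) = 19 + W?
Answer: -11/531 ≈ -0.020716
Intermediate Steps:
E = -6 (E = 6 - 12 = -6)
k(c, b) = 2*c/b (k(c, b) = (2*c)/b = 2*c/b)
J(F) = 2/F (J(F) = (2*F/F)/F = 2/F)
A(l, r) = -1/3 + r (A(l, r) = r + 2/(-6) = r + 2*(-1/6) = r - 1/3 = -1/3 + r)
A(109, (-2)**2)/V(-196, 13) = (-1/3 + (-2)**2)/(19 - 196) = (-1/3 + 4)/(-177) = (11/3)*(-1/177) = -11/531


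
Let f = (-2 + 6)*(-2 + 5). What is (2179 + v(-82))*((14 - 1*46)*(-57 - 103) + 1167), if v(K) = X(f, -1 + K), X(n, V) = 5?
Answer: 13730808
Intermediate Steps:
f = 12 (f = 4*3 = 12)
v(K) = 5
(2179 + v(-82))*((14 - 1*46)*(-57 - 103) + 1167) = (2179 + 5)*((14 - 1*46)*(-57 - 103) + 1167) = 2184*((14 - 46)*(-160) + 1167) = 2184*(-32*(-160) + 1167) = 2184*(5120 + 1167) = 2184*6287 = 13730808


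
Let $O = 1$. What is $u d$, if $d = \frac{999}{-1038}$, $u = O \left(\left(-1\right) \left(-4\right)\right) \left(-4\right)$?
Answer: $\frac{2664}{173} \approx 15.399$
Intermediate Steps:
$u = -16$ ($u = 1 \left(\left(-1\right) \left(-4\right)\right) \left(-4\right) = 1 \cdot 4 \left(-4\right) = 4 \left(-4\right) = -16$)
$d = - \frac{333}{346}$ ($d = 999 \left(- \frac{1}{1038}\right) = - \frac{333}{346} \approx -0.96243$)
$u d = \left(-16\right) \left(- \frac{333}{346}\right) = \frac{2664}{173}$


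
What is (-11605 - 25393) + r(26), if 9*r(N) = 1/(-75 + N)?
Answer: -16316119/441 ≈ -36998.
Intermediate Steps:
r(N) = 1/(9*(-75 + N))
(-11605 - 25393) + r(26) = (-11605 - 25393) + 1/(9*(-75 + 26)) = -36998 + (⅑)/(-49) = -36998 + (⅑)*(-1/49) = -36998 - 1/441 = -16316119/441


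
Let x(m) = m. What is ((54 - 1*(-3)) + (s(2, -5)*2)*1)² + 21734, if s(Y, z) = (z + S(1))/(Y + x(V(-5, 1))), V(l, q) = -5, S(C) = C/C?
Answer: 227647/9 ≈ 25294.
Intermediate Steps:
S(C) = 1
s(Y, z) = (1 + z)/(-5 + Y) (s(Y, z) = (z + 1)/(Y - 5) = (1 + z)/(-5 + Y))
((54 - 1*(-3)) + (s(2, -5)*2)*1)² + 21734 = ((54 - 1*(-3)) + (((1 - 5)/(-5 + 2))*2)*1)² + 21734 = ((54 + 3) + ((-4/(-3))*2)*1)² + 21734 = (57 + (-⅓*(-4)*2)*1)² + 21734 = (57 + ((4/3)*2)*1)² + 21734 = (57 + (8/3)*1)² + 21734 = (57 + 8/3)² + 21734 = (179/3)² + 21734 = 32041/9 + 21734 = 227647/9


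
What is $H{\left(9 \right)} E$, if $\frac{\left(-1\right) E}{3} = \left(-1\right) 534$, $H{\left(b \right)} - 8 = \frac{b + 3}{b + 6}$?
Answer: $\frac{70488}{5} \approx 14098.0$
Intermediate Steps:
$H{\left(b \right)} = 8 + \frac{3 + b}{6 + b}$ ($H{\left(b \right)} = 8 + \frac{b + 3}{b + 6} = 8 + \frac{3 + b}{6 + b}$)
$E = 1602$ ($E = - 3 \left(\left(-1\right) 534\right) = \left(-3\right) \left(-534\right) = 1602$)
$H{\left(9 \right)} E = \frac{3 \left(17 + 3 \cdot 9\right)}{6 + 9} \cdot 1602 = \frac{3 \left(17 + 27\right)}{15} \cdot 1602 = 3 \cdot \frac{1}{15} \cdot 44 \cdot 1602 = \frac{44}{5} \cdot 1602 = \frac{70488}{5}$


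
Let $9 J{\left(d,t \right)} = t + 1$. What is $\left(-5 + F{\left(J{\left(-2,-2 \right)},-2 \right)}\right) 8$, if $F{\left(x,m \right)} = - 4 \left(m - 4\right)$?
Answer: $152$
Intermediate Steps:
$J{\left(d,t \right)} = \frac{1}{9} + \frac{t}{9}$ ($J{\left(d,t \right)} = \frac{t + 1}{9} = \frac{1 + t}{9} = \frac{1}{9} + \frac{t}{9}$)
$F{\left(x,m \right)} = 16 - 4 m$ ($F{\left(x,m \right)} = - 4 \left(-4 + m\right) = 16 - 4 m$)
$\left(-5 + F{\left(J{\left(-2,-2 \right)},-2 \right)}\right) 8 = \left(-5 + \left(16 - -8\right)\right) 8 = \left(-5 + \left(16 + 8\right)\right) 8 = \left(-5 + 24\right) 8 = 19 \cdot 8 = 152$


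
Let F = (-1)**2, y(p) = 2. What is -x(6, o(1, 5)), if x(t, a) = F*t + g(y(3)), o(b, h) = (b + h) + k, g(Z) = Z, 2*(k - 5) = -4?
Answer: -8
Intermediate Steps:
k = 3 (k = 5 + (1/2)*(-4) = 5 - 2 = 3)
o(b, h) = 3 + b + h (o(b, h) = (b + h) + 3 = 3 + b + h)
F = 1
x(t, a) = 2 + t (x(t, a) = 1*t + 2 = t + 2 = 2 + t)
-x(6, o(1, 5)) = -(2 + 6) = -1*8 = -8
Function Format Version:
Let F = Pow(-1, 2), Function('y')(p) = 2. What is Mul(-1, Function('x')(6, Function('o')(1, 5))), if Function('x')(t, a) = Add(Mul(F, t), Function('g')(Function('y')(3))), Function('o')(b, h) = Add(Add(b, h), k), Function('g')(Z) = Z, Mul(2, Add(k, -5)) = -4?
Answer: -8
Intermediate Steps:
k = 3 (k = Add(5, Mul(Rational(1, 2), -4)) = Add(5, -2) = 3)
Function('o')(b, h) = Add(3, b, h) (Function('o')(b, h) = Add(Add(b, h), 3) = Add(3, b, h))
F = 1
Function('x')(t, a) = Add(2, t) (Function('x')(t, a) = Add(Mul(1, t), 2) = Add(t, 2) = Add(2, t))
Mul(-1, Function('x')(6, Function('o')(1, 5))) = Mul(-1, Add(2, 6)) = Mul(-1, 8) = -8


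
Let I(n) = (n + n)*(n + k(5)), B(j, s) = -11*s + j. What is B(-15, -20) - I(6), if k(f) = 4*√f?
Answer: 133 - 48*√5 ≈ 25.669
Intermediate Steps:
B(j, s) = j - 11*s
I(n) = 2*n*(n + 4*√5) (I(n) = (n + n)*(n + 4*√5) = (2*n)*(n + 4*√5) = 2*n*(n + 4*√5))
B(-15, -20) - I(6) = (-15 - 11*(-20)) - 2*6*(6 + 4*√5) = (-15 + 220) - (72 + 48*√5) = 205 + (-72 - 48*√5) = 133 - 48*√5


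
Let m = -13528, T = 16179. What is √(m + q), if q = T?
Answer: √2651 ≈ 51.488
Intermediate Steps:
q = 16179
√(m + q) = √(-13528 + 16179) = √2651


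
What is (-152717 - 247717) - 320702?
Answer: -721136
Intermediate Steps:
(-152717 - 247717) - 320702 = -400434 - 320702 = -721136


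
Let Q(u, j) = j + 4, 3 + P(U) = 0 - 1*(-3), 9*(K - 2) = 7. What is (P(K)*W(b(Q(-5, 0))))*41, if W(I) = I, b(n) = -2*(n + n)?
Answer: 0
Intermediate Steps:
K = 25/9 (K = 2 + (⅑)*7 = 2 + 7/9 = 25/9 ≈ 2.7778)
P(U) = 0 (P(U) = -3 + (0 - 1*(-3)) = -3 + (0 + 3) = -3 + 3 = 0)
Q(u, j) = 4 + j
b(n) = -4*n
(P(K)*W(b(Q(-5, 0))))*41 = (0*(-4*(4 + 0)))*41 = (0*(-4*4))*41 = (0*(-16))*41 = 0*41 = 0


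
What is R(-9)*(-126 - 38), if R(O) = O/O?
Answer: -164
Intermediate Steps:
R(O) = 1
R(-9)*(-126 - 38) = 1*(-126 - 38) = 1*(-164) = -164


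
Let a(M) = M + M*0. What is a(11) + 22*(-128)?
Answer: -2805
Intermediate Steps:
a(M) = M (a(M) = M + 0 = M)
a(11) + 22*(-128) = 11 + 22*(-128) = 11 - 2816 = -2805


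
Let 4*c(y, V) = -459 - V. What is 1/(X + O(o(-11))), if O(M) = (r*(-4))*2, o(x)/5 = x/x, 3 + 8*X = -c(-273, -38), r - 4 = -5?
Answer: 32/665 ≈ 0.048120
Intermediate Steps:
r = -1 (r = 4 - 5 = -1)
c(y, V) = -459/4 - V/4 (c(y, V) = (-459 - V)/4 = -459/4 - V/4)
X = 409/32 (X = -3/8 + (-(-459/4 - ¼*(-38)))/8 = -3/8 + (-(-459/4 + 19/2))/8 = -3/8 + (-1*(-421/4))/8 = -3/8 + (⅛)*(421/4) = -3/8 + 421/32 = 409/32 ≈ 12.781)
o(x) = 5 (o(x) = 5*(x/x) = 5*1 = 5)
O(M) = 8 (O(M) = -1*(-4)*2 = 4*2 = 8)
1/(X + O(o(-11))) = 1/(409/32 + 8) = 1/(665/32) = 32/665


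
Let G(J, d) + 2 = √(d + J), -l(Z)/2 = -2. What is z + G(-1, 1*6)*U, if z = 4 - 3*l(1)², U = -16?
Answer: -12 - 16*√5 ≈ -47.777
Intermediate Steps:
l(Z) = 4 (l(Z) = -2*(-2) = 4)
G(J, d) = -2 + √(J + d) (G(J, d) = -2 + √(d + J) = -2 + √(J + d))
z = -44 (z = 4 - 3*4² = 4 - 3*16 = 4 - 48 = -44)
z + G(-1, 1*6)*U = -44 + (-2 + √(-1 + 1*6))*(-16) = -44 + (-2 + √(-1 + 6))*(-16) = -44 + (-2 + √5)*(-16) = -44 + (32 - 16*√5) = -12 - 16*√5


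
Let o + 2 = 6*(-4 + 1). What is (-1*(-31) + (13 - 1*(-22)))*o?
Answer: -1320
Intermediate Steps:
o = -20 (o = -2 + 6*(-4 + 1) = -2 + 6*(-3) = -2 - 18 = -20)
(-1*(-31) + (13 - 1*(-22)))*o = (-1*(-31) + (13 - 1*(-22)))*(-20) = (31 + (13 + 22))*(-20) = (31 + 35)*(-20) = 66*(-20) = -1320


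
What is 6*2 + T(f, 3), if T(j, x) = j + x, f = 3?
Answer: 18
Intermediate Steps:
6*2 + T(f, 3) = 6*2 + (3 + 3) = 12 + 6 = 18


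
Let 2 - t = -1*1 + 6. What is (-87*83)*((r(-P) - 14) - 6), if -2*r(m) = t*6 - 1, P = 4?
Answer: 151641/2 ≈ 75821.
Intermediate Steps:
t = -3 (t = 2 - (-1*1 + 6) = 2 - (-1 + 6) = 2 - 1*5 = 2 - 5 = -3)
r(m) = 19/2 (r(m) = -(-3*6 - 1)/2 = -(-18 - 1)/2 = -½*(-19) = 19/2)
(-87*83)*((r(-P) - 14) - 6) = (-87*83)*((19/2 - 14) - 6) = -7221*(-9/2 - 6) = -7221*(-21/2) = 151641/2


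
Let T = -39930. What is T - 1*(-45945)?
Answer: 6015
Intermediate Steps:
T - 1*(-45945) = -39930 - 1*(-45945) = -39930 + 45945 = 6015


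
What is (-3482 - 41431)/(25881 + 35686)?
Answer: -4083/5597 ≈ -0.72950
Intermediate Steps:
(-3482 - 41431)/(25881 + 35686) = -44913/61567 = -44913*1/61567 = -4083/5597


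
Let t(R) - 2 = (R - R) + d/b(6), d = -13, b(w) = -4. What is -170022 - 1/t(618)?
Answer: -3570466/21 ≈ -1.7002e+5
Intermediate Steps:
t(R) = 21/4 (t(R) = 2 + ((R - R) - 13/(-4)) = 2 + (0 - 13*(-¼)) = 2 + (0 + 13/4) = 2 + 13/4 = 21/4)
-170022 - 1/t(618) = -170022 - 1/21/4 = -170022 - 1*4/21 = -170022 - 4/21 = -3570466/21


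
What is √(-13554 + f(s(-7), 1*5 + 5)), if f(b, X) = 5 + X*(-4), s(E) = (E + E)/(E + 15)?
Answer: I*√13589 ≈ 116.57*I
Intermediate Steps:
s(E) = 2*E/(15 + E) (s(E) = (2*E)/(15 + E) = 2*E/(15 + E))
f(b, X) = 5 - 4*X
√(-13554 + f(s(-7), 1*5 + 5)) = √(-13554 + (5 - 4*(1*5 + 5))) = √(-13554 + (5 - 4*(5 + 5))) = √(-13554 + (5 - 4*10)) = √(-13554 + (5 - 40)) = √(-13554 - 35) = √(-13589) = I*√13589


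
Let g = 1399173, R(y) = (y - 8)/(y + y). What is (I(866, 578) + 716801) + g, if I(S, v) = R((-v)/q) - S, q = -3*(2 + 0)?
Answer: 1222532689/578 ≈ 2.1151e+6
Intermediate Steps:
q = -6 (q = -3*2 = -6)
R(y) = (-8 + y)/(2*y) (R(y) = (-8 + y)/((2*y)) = (-8 + y)*(1/(2*y)) = (-8 + y)/(2*y))
I(S, v) = -S + 3*(-8 + v/6)/v (I(S, v) = (-8 - v/(-6))/(2*((-v/(-6)))) - S = (-8 - v*(-⅙))/(2*((-v*(-⅙)))) - S = (-8 + v/6)/(2*((v/6))) - S = (6/v)*(-8 + v/6)/2 - S = 3*(-8 + v/6)/v - S = -S + 3*(-8 + v/6)/v)
(I(866, 578) + 716801) + g = ((½ - 1*866 - 24/578) + 716801) + 1399173 = ((½ - 866 - 24*1/578) + 716801) + 1399173 = ((½ - 866 - 12/289) + 716801) + 1399173 = (-500283/578 + 716801) + 1399173 = 413810695/578 + 1399173 = 1222532689/578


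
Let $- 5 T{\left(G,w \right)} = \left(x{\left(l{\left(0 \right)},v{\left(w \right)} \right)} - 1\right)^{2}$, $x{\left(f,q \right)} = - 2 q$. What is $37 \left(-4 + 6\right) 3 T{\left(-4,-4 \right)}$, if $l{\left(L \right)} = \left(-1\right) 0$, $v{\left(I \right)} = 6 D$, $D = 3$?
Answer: $- \frac{303918}{5} \approx -60784.0$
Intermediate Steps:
$v{\left(I \right)} = 18$ ($v{\left(I \right)} = 6 \cdot 3 = 18$)
$l{\left(L \right)} = 0$
$T{\left(G,w \right)} = - \frac{1369}{5}$ ($T{\left(G,w \right)} = - \frac{\left(\left(-2\right) 18 - 1\right)^{2}}{5} = - \frac{\left(-36 - 1\right)^{2}}{5} = - \frac{\left(-37\right)^{2}}{5} = \left(- \frac{1}{5}\right) 1369 = - \frac{1369}{5}$)
$37 \left(-4 + 6\right) 3 T{\left(-4,-4 \right)} = 37 \left(-4 + 6\right) 3 \left(- \frac{1369}{5}\right) = 37 \cdot 2 \cdot 3 \left(- \frac{1369}{5}\right) = 37 \cdot 6 \left(- \frac{1369}{5}\right) = 222 \left(- \frac{1369}{5}\right) = - \frac{303918}{5}$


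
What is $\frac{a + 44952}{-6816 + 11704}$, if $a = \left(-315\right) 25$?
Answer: $\frac{37077}{4888} \approx 7.5853$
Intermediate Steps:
$a = -7875$
$\frac{a + 44952}{-6816 + 11704} = \frac{-7875 + 44952}{-6816 + 11704} = \frac{37077}{4888}$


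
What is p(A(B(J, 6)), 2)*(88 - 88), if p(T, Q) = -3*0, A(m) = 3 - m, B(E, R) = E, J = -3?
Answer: 0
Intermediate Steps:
p(T, Q) = 0
p(A(B(J, 6)), 2)*(88 - 88) = 0*(88 - 88) = 0*0 = 0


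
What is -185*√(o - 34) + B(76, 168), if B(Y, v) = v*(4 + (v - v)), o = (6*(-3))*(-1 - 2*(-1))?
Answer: 672 - 370*I*√13 ≈ 672.0 - 1334.1*I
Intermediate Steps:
o = -18 (o = -18*(-1 + 2) = -18*1 = -18)
B(Y, v) = 4*v (B(Y, v) = v*(4 + 0) = v*4 = 4*v)
-185*√(o - 34) + B(76, 168) = -185*√(-18 - 34) + 4*168 = -370*I*√13 + 672 = 672 - 370*I*√13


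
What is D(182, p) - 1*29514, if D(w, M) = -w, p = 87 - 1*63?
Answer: -29696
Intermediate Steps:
p = 24 (p = 87 - 63 = 24)
D(182, p) - 1*29514 = -1*182 - 1*29514 = -182 - 29514 = -29696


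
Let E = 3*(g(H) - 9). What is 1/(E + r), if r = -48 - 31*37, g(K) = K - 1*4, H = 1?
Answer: -1/1231 ≈ -0.00081235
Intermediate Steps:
g(K) = -4 + K (g(K) = K - 4 = -4 + K)
E = -36 (E = 3*((-4 + 1) - 9) = 3*(-3 - 9) = 3*(-12) = -36)
r = -1195 (r = -48 - 1147 = -1195)
1/(E + r) = 1/(-36 - 1195) = 1/(-1231) = -1/1231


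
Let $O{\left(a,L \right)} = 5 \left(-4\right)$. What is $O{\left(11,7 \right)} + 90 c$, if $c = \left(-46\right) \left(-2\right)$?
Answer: $8260$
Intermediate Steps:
$O{\left(a,L \right)} = -20$
$c = 92$
$O{\left(11,7 \right)} + 90 c = -20 + 90 \cdot 92 = -20 + 8280 = 8260$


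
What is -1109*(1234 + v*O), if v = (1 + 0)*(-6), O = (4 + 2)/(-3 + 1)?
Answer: -1388468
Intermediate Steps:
O = -3 (O = 6/(-2) = 6*(-½) = -3)
v = -6 (v = 1*(-6) = -6)
-1109*(1234 + v*O) = -1109*(1234 - 6*(-3)) = -1109*(1234 + 18) = -1109*1252 = -1388468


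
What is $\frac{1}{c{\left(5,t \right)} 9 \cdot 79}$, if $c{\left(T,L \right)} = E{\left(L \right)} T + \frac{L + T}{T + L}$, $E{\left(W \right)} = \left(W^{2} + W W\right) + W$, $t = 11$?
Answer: $\frac{1}{900126} \approx 1.111 \cdot 10^{-6}$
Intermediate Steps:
$E{\left(W \right)} = W + 2 W^{2}$ ($E{\left(W \right)} = \left(W^{2} + W^{2}\right) + W = 2 W^{2} + W = W + 2 W^{2}$)
$c{\left(T,L \right)} = 1 + L T \left(1 + 2 L\right)$ ($c{\left(T,L \right)} = L \left(1 + 2 L\right) T + \frac{L + T}{T + L} = L T \left(1 + 2 L\right) + \frac{L + T}{L + T} = L T \left(1 + 2 L\right) + 1 = 1 + L T \left(1 + 2 L\right)$)
$\frac{1}{c{\left(5,t \right)} 9 \cdot 79} = \frac{1}{\left(1 + 11 \cdot 5 \left(1 + 2 \cdot 11\right)\right) 9 \cdot 79} = \frac{1}{\left(1 + 11 \cdot 5 \left(1 + 22\right)\right) 9 \cdot 79} = \frac{1}{\left(1 + 11 \cdot 5 \cdot 23\right) 9 \cdot 79} = \frac{1}{\left(1 + 1265\right) 9 \cdot 79} = \frac{1}{1266 \cdot 9 \cdot 79} = \frac{1}{11394 \cdot 79} = \frac{1}{900126}$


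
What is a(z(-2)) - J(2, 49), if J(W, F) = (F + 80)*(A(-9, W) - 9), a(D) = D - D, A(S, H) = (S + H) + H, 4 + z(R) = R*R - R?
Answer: 1806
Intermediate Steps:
z(R) = -4 + R**2 - R (z(R) = -4 + (R*R - R) = -4 + (R**2 - R) = -4 + R**2 - R)
A(S, H) = S + 2*H (A(S, H) = (H + S) + H = S + 2*H)
a(D) = 0
J(W, F) = (-18 + 2*W)*(80 + F) (J(W, F) = (F + 80)*((-9 + 2*W) - 9) = (80 + F)*(-18 + 2*W) = (-18 + 2*W)*(80 + F))
a(z(-2)) - J(2, 49) = 0 - (-1440 - 18*49 + 160*2 + 2*49*2) = 0 - (-1440 - 882 + 320 + 196) = 0 - 1*(-1806) = 0 + 1806 = 1806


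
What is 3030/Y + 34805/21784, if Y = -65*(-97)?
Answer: 57090209/27469624 ≈ 2.0783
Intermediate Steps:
Y = 6305
3030/Y + 34805/21784 = 3030/6305 + 34805/21784 = 3030*(1/6305) + 34805*(1/21784) = 606/1261 + 34805/21784 = 57090209/27469624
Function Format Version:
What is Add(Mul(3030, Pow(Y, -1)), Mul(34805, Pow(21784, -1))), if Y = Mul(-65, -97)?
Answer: Rational(57090209, 27469624) ≈ 2.0783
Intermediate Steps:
Y = 6305
Add(Mul(3030, Pow(Y, -1)), Mul(34805, Pow(21784, -1))) = Add(Mul(3030, Pow(6305, -1)), Mul(34805, Pow(21784, -1))) = Add(Mul(3030, Rational(1, 6305)), Mul(34805, Rational(1, 21784))) = Add(Rational(606, 1261), Rational(34805, 21784)) = Rational(57090209, 27469624)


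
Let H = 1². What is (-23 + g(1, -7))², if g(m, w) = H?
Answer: 484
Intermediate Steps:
H = 1
g(m, w) = 1
(-23 + g(1, -7))² = (-23 + 1)² = (-22)² = 484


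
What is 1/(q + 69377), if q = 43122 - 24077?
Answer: 1/88422 ≈ 1.1309e-5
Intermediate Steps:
q = 19045
1/(q + 69377) = 1/(19045 + 69377) = 1/88422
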